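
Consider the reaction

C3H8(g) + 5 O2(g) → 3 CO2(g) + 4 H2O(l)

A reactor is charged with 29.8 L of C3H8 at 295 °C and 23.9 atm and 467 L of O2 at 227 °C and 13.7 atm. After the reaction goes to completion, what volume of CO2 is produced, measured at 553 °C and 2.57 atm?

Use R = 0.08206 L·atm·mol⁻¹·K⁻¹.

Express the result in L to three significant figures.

n(C3H8) = PV/RT = (23.9 × 29.8) / (0.08206 × 568.15) = 15.28 mol
n(O2) = PV/RT = (13.7 × 467) / (0.08206 × 500.15) = 155.9 mol
For 15.28 mol C3H8, stoichiometry requires (5/1) × 15.28 = 76.40 mol O2; 155.9 mol is available, so C3H8 is limiting.
n(CO2) = (3/1) × 15.28 = 45.84 mol
V(CO2) = nRT/P = 45.84 × 0.08206 × 826.15 / 2.57 = 1209 L

1210 L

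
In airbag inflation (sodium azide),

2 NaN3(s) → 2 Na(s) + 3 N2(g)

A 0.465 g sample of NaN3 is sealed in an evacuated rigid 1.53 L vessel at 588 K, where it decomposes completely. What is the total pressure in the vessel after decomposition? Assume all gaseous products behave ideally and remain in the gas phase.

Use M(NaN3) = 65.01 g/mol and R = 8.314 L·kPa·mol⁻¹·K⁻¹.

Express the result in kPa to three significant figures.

34.3 kPa

n(NaN3) = 0.465 / 65.01 = 0.007153 mol
n(gas produced) = (3/2) × 0.007153 = 0.01073 mol
P = nRT/V = 0.01073 × 8.314 × 588 / 1.53 = 34.28 kPa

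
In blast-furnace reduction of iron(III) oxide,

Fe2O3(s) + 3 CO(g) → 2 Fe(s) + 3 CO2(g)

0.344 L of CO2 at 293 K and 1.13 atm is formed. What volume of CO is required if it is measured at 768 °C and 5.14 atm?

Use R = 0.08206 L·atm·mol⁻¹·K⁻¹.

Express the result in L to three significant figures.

0.269 L

n(CO2) = PV/RT = (1.13 × 0.344) / (0.08206 × 293) = 0.01617 mol
n(CO) = (3/3) × 0.01617 = 0.01617 mol
V = nRT/P = 0.01617 × 0.08206 × 1041.15 / 5.14 = 0.2688 L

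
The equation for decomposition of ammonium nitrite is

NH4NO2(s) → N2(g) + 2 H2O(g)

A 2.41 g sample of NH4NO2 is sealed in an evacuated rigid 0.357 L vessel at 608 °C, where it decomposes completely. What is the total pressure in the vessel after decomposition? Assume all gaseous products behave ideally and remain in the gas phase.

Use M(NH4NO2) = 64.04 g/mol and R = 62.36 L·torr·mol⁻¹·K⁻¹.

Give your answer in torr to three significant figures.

n(NH4NO2) = 2.41 / 64.04 = 0.03763 mol
n(gas produced) = (3/1) × 0.03763 = 0.1129 mol
P = nRT/V = 0.1129 × 62.36 × 881.15 / 0.357 = 17380 torr

17400 torr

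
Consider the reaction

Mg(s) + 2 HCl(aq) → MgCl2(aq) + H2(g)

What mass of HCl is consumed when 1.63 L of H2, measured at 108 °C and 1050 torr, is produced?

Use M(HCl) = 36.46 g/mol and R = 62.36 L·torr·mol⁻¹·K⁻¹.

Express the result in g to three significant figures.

5.25 g

n(H2) = PV/RT = (1050 × 1.63) / (62.36 × 381.15) = 0.07201 mol
n(HCl) = (2/1) × 0.07201 = 0.1440 mol
m(HCl) = 0.1440 × 36.46 = 5.250 g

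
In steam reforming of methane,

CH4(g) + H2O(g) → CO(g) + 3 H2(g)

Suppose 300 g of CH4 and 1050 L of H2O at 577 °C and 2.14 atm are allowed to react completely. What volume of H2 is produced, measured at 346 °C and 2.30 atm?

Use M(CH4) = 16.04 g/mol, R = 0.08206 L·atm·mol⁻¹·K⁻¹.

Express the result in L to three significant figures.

1240 L

n(CH4) = 300 / 16.04 = 18.70 mol
n(H2O) = PV/RT = (2.14 × 1050) / (0.08206 × 850.15) = 32.21 mol
For 18.70 mol CH4, stoichiometry requires (1/1) × 18.70 = 18.70 mol H2O; 32.21 mol is available, so CH4 is limiting.
n(H2) = (3/1) × 18.70 = 56.10 mol
V(H2) = nRT/P = 56.10 × 0.08206 × 619.15 / 2.30 = 1239 L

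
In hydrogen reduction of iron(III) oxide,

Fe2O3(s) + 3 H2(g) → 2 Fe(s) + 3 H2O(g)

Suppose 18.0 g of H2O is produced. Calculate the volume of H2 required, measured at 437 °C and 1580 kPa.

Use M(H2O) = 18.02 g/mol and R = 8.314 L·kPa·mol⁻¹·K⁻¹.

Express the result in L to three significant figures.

n(H2O) = 18.00 / 18.02 = 0.9989 mol
n(H2) = (3/3) × 0.9989 = 0.9989 mol
V = nRT/P = 0.9989 × 8.314 × 710.15 / 1580 = 3.733 L

3.73 L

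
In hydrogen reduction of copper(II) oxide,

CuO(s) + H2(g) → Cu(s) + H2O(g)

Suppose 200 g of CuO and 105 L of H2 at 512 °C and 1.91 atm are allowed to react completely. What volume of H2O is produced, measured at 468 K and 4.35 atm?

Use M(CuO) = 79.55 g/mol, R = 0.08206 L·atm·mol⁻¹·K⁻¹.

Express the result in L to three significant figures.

n(CuO) = 200 / 79.55 = 2.514 mol
n(H2) = PV/RT = (1.91 × 105) / (0.08206 × 785.15) = 3.113 mol
For 2.514 mol CuO, stoichiometry requires (1/1) × 2.514 = 2.514 mol H2; 3.113 mol is available, so CuO is limiting.
n(H2O) = (1/1) × 2.514 = 2.514 mol
V(H2O) = nRT/P = 2.514 × 0.08206 × 468 / 4.35 = 22.19 L

22.2 L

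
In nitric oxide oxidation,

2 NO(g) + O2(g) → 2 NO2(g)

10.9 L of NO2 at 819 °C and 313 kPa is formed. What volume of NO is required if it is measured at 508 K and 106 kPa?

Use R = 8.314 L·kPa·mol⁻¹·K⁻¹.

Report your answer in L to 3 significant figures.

15.0 L

n(NO2) = PV/RT = (313 × 10.9) / (8.314 × 1092.15) = 0.3757 mol
n(NO) = (2/2) × 0.3757 = 0.3757 mol
V = nRT/P = 0.3757 × 8.314 × 508 / 106 = 14.97 L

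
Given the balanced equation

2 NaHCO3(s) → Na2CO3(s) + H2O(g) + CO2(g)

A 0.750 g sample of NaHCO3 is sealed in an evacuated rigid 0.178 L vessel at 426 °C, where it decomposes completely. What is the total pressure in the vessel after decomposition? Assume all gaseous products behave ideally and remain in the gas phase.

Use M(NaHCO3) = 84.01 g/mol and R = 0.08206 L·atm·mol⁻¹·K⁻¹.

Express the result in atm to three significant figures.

2.88 atm

n(NaHCO3) = 0.750 / 84.01 = 0.008928 mol
n(gas produced) = (2/2) × 0.008928 = 0.008928 mol
P = nRT/V = 0.008928 × 0.08206 × 699.15 / 0.178 = 2.878 atm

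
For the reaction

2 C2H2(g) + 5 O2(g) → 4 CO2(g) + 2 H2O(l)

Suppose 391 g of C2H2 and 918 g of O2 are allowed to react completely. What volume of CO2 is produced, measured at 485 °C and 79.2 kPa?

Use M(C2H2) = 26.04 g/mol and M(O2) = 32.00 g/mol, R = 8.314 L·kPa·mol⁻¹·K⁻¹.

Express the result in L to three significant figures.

1830 L

n(C2H2) = 391 / 26.04 = 15.02 mol
n(O2) = 918 / 32.00 = 28.69 mol
For 15.02 mol C2H2, stoichiometry requires (5/2) × 15.02 = 37.55 mol O2; 28.69 mol is available, so O2 is limiting.
n(CO2) = (4/5) × 28.69 = 22.95 mol
V(CO2) = nRT/P = 22.95 × 8.314 × 758.15 / 79.2 = 1827 L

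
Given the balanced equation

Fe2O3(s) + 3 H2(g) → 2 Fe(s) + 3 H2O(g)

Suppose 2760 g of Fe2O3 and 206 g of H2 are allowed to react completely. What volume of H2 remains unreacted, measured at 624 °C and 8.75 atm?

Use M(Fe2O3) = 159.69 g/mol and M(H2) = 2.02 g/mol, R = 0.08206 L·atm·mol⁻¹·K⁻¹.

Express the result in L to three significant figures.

n(Fe2O3) = 2760 / 159.69 = 17.28 mol
n(H2) = 206 / 2.02 = 102.0 mol
For 17.28 mol Fe2O3, stoichiometry requires (3/1) × 17.28 = 51.84 mol H2; 102.0 mol is available, so Fe2O3 is limiting.
n(H2) consumed = (3/1) × 17.28 = 51.84 mol; remaining = 102.0 − 51.84 = 50.16 mol
V(H2) = nRT/P = 50.16 × 0.08206 × 897.15 / 8.75 = 422.0 L

422 L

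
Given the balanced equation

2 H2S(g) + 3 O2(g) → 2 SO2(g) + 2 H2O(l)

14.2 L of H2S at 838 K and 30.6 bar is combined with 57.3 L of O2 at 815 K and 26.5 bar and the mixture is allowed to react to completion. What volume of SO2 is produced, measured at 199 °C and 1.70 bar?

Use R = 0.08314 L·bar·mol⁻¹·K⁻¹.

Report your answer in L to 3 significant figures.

n(H2S) = PV/RT = (30.6 × 14.2) / (0.08314 × 838) = 6.237 mol
n(O2) = PV/RT = (26.5 × 57.3) / (0.08314 × 815) = 22.41 mol
For 6.237 mol H2S, stoichiometry requires (3/2) × 6.237 = 9.355 mol O2; 22.41 mol is available, so H2S is limiting.
n(SO2) = (2/2) × 6.237 = 6.237 mol
V(SO2) = nRT/P = 6.237 × 0.08314 × 472.15 / 1.70 = 144.0 L

144 L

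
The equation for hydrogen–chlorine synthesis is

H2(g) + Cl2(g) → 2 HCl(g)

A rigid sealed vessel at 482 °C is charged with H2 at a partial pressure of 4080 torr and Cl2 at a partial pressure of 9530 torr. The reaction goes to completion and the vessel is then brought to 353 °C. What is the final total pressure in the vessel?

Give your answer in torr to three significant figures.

At constant V, partial pressures at 482 °C are proportional to moles, so apply stoichiometry directly to pressures.
P(Cl2) required for 4080 torr of H2 = (1/1) × 4080 = 4080 torr; available 9530 torr, so H2 is limiting.
P(Cl2) remaining = 9530 − (1/1) × 4080 = 5450 torr
P(gaseous products) = (2)/1 × 4080 = 8160 torr
P_total at 482 °C = 5450 + 8160 = 13610 torr
Scaling to 353 °C: P = 13610 × 626.15/755.15 = 11290 torr

11300 torr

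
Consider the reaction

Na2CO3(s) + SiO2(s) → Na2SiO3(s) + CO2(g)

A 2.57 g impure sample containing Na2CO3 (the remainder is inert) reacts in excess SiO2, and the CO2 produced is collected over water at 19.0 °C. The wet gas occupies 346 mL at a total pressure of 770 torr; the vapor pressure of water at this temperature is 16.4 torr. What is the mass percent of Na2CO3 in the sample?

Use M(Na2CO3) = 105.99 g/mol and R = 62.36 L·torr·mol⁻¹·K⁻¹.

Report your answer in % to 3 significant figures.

59.0 %

P(CO2) = 770 − 16.4 = 753.6 torr
n(CO2) = PV/RT = (753.6 × 0.3460) / (62.36 × 292.15) = 0.01431 mol
n(Na2CO3) = (1/1) × 0.01431 = 0.01431 mol
m(Na2CO3) = 0.01431 × 105.99 = 1.517 g
%Na2CO3 = 1.517 / 2.57 × 100 = 59.03%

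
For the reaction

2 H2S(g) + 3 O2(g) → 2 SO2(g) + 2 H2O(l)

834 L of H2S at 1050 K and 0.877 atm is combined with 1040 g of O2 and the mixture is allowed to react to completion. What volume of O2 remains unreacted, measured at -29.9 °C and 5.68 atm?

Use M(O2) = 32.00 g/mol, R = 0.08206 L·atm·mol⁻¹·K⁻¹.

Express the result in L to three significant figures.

n(H2S) = PV/RT = (0.877 × 834) / (0.08206 × 1050) = 8.489 mol
n(O2) = 1040 / 32.00 = 32.50 mol
For 8.489 mol H2S, stoichiometry requires (3/2) × 8.489 = 12.73 mol O2; 32.50 mol is available, so H2S is limiting.
n(O2) consumed = (3/2) × 8.489 = 12.73 mol; remaining = 32.50 − 12.73 = 19.77 mol
V(O2) = nRT/P = 19.77 × 0.08206 × 243.25 / 5.68 = 69.48 L

69.5 L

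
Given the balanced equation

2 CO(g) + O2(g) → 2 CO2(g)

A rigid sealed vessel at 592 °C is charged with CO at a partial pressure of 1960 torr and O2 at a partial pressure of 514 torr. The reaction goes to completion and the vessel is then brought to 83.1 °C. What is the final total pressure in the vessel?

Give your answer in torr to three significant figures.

807 torr

At constant V, partial pressures at 592 °C are proportional to moles, so apply stoichiometry directly to pressures.
P(O2) required for 1960 torr of CO = (1/2) × 1960 = 980.0 torr; available 514 torr, so O2 is limiting.
P(CO) remaining = 1960 − (2/1) × 514 = 932.0 torr
P(gaseous products) = (2)/1 × 514 = 1028 torr
P_total at 592 °C = 932.0 + 1028 = 1960 torr
Scaling to 83.1 °C: P = 1960 × 356.25/865.15 = 807.1 torr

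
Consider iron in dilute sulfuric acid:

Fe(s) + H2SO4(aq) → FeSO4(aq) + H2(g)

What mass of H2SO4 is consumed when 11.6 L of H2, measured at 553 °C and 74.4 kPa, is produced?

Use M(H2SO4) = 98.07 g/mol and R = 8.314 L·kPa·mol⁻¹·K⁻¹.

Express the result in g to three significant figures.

12.3 g

n(H2) = PV/RT = (74.4 × 11.6) / (8.314 × 826.15) = 0.1256 mol
n(H2SO4) = (1/1) × 0.1256 = 0.1256 mol
m(H2SO4) = 0.1256 × 98.07 = 12.32 g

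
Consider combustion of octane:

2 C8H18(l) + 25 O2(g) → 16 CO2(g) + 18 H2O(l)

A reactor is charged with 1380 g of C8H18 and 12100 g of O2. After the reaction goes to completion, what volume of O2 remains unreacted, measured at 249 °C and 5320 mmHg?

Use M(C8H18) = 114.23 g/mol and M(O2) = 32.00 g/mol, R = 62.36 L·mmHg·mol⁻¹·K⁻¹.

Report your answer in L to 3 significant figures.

1390 L

n(C8H18) = 1380 / 114.23 = 12.08 mol
n(O2) = 12100 / 32.00 = 378.1 mol
For 12.08 mol C8H18, stoichiometry requires (25/2) × 12.08 = 151.0 mol O2; 378.1 mol is available, so C8H18 is limiting.
n(O2) consumed = (25/2) × 12.08 = 151.0 mol; remaining = 378.1 − 151.0 = 227.1 mol
V(O2) = nRT/P = 227.1 × 62.36 × 522.15 / 5320 = 1390 L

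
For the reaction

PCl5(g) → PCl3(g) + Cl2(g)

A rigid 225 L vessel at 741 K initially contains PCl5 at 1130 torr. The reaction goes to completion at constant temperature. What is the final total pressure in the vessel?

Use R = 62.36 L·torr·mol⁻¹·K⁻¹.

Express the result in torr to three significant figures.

2260 torr

Since T and V are fixed, P_final/P_initial = n_final/n_initial = 2/1.
P_final = (2/1) × 1130 = 2260 torr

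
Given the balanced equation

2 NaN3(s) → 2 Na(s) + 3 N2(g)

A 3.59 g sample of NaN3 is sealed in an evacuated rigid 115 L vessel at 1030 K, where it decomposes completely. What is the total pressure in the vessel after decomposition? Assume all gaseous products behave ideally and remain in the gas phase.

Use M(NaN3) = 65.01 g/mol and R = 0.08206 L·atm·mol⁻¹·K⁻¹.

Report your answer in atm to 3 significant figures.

0.0609 atm

n(NaN3) = 3.59 / 65.01 = 0.05522 mol
n(gas produced) = (3/2) × 0.05522 = 0.08283 mol
P = nRT/V = 0.08283 × 0.08206 × 1030 / 115 = 0.06088 atm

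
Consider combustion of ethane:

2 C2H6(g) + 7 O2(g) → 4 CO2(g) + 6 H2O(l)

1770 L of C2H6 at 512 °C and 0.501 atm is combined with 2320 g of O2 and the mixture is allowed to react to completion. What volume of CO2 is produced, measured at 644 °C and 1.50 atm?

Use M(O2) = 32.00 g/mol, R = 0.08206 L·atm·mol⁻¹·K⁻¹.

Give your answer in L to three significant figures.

1380 L

n(C2H6) = PV/RT = (0.501 × 1770) / (0.08206 × 785.15) = 13.76 mol
n(O2) = 2320 / 32.00 = 72.50 mol
For 13.76 mol C2H6, stoichiometry requires (7/2) × 13.76 = 48.16 mol O2; 72.50 mol is available, so C2H6 is limiting.
n(CO2) = (4/2) × 13.76 = 27.52 mol
V(CO2) = nRT/P = 27.52 × 0.08206 × 917.15 / 1.50 = 1381 L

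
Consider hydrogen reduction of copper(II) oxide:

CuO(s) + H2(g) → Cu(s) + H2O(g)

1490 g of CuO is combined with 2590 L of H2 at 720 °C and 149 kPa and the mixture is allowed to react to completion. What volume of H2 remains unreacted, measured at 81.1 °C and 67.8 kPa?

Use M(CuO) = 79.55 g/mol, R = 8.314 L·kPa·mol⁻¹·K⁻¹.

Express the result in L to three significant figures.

1220 L

n(CuO) = 1490 / 79.55 = 18.73 mol
n(H2) = PV/RT = (149 × 2590) / (8.314 × 993.15) = 46.74 mol
For 18.73 mol CuO, stoichiometry requires (1/1) × 18.73 = 18.73 mol H2; 46.74 mol is available, so CuO is limiting.
n(H2) consumed = (1/1) × 18.73 = 18.73 mol; remaining = 46.74 − 18.73 = 28.01 mol
V(H2) = nRT/P = 28.01 × 8.314 × 354.25 / 67.8 = 1217 L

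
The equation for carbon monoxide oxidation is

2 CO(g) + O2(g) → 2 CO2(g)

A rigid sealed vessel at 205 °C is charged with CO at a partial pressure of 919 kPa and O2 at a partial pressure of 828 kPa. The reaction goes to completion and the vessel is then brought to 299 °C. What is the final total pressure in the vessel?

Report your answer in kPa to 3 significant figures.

1540 kPa

At constant V, partial pressures at 205 °C are proportional to moles, so apply stoichiometry directly to pressures.
P(O2) required for 919 kPa of CO = (1/2) × 919 = 459.5 kPa; available 828 kPa, so CO is limiting.
P(O2) remaining = 828 − (1/2) × 919 = 368.5 kPa
P(gaseous products) = (2)/2 × 919 = 919.0 kPa
P_total at 205 °C = 368.5 + 919.0 = 1288 kPa
Scaling to 299 °C: P = 1288 × 572.15/478.15 = 1541 kPa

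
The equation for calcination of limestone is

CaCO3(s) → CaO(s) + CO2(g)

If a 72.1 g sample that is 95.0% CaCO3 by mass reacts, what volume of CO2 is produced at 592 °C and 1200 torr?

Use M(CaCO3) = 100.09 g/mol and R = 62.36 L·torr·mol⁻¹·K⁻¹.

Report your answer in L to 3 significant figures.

mass of CaCO3 = 72.1 × 95.0/100 = 68.49 g
n(CaCO3) = 68.49 / 100.09 = 0.6843 mol
n(CO2) = (1/1) × 0.6843 = 0.6843 mol
V = nRT/P = 0.6843 × 62.36 × 865.15 / 1200 = 30.77 L

30.8 L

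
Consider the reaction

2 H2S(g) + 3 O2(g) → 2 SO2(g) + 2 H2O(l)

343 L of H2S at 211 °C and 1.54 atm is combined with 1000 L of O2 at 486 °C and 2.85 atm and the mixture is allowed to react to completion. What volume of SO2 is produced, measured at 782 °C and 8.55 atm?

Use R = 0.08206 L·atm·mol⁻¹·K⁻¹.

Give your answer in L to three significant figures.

135 L

n(H2S) = PV/RT = (1.54 × 343) / (0.08206 × 484.15) = 13.30 mol
n(O2) = PV/RT = (2.85 × 1000) / (0.08206 × 759.15) = 45.75 mol
For 13.30 mol H2S, stoichiometry requires (3/2) × 13.30 = 19.95 mol O2; 45.75 mol is available, so H2S is limiting.
n(SO2) = (2/2) × 13.30 = 13.30 mol
V(SO2) = nRT/P = 13.30 × 0.08206 × 1055.15 / 8.55 = 134.7 L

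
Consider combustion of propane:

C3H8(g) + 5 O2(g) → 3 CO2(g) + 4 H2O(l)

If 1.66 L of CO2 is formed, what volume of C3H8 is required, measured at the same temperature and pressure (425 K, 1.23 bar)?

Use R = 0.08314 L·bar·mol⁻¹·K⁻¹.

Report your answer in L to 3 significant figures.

0.553 L

At constant T and P, gas volumes are in the mole ratio: V(C3H8) = (1/3) × 1.66 = 0.5533 L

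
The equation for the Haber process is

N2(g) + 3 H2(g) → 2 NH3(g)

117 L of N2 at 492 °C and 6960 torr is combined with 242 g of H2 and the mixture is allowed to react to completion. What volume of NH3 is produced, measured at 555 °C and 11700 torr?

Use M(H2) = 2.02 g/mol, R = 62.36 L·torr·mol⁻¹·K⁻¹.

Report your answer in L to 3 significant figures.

n(N2) = PV/RT = (6960 × 117) / (62.36 × 765.15) = 17.07 mol
n(H2) = 242 / 2.02 = 119.8 mol
For 17.07 mol N2, stoichiometry requires (3/1) × 17.07 = 51.21 mol H2; 119.8 mol is available, so N2 is limiting.
n(NH3) = (2/1) × 17.07 = 34.14 mol
V(NH3) = nRT/P = 34.14 × 62.36 × 828.15 / 11700 = 150.7 L

151 L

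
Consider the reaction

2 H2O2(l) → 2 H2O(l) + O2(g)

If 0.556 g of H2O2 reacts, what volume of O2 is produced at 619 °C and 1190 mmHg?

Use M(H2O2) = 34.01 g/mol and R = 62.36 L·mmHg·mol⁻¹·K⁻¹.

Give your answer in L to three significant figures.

0.382 L

n(H2O2) = 0.5560 / 34.01 = 0.01635 mol
n(O2) = (1/2) × 0.01635 = 0.008175 mol
V = nRT/P = 0.008175 × 62.36 × 892.15 / 1190 = 0.3822 L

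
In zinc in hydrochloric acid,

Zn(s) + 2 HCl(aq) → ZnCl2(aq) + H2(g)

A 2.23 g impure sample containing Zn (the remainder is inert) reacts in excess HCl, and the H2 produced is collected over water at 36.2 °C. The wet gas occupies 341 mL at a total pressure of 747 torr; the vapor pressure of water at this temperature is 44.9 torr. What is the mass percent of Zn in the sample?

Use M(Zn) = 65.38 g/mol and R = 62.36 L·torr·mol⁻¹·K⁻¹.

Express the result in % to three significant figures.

36.4 %

P(H2) = 747 − 44.9 = 702.1 torr
n(H2) = PV/RT = (702.1 × 0.3410) / (62.36 × 309.35) = 0.01241 mol
n(Zn) = (1/1) × 0.01241 = 0.01241 mol
m(Zn) = 0.01241 × 65.38 = 0.8114 g
%Zn = 0.8114 / 2.23 × 100 = 36.39%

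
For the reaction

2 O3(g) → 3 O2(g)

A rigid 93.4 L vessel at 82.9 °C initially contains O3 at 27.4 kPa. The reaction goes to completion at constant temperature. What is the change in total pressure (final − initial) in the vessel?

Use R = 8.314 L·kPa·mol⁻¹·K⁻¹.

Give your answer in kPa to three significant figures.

13.7 kPa

At constant T and V, P ∝ n(gas): 2 mol gas → 3 mol gas.
P_final = (3/2) × 27.4 = 41.10 kPa; ΔP = 41.10 − 27.4 = 13.70 kPa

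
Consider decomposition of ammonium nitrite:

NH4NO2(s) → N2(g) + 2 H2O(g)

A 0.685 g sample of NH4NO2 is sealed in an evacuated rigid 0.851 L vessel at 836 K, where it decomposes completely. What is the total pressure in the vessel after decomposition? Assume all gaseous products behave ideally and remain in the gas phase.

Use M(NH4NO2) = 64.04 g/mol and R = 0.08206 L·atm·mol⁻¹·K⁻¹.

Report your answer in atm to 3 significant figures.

n(NH4NO2) = 0.685 / 64.04 = 0.01070 mol
n(gas produced) = (3/1) × 0.01070 = 0.03210 mol
P = nRT/V = 0.03210 × 0.08206 × 836 / 0.851 = 2.588 atm

2.59 atm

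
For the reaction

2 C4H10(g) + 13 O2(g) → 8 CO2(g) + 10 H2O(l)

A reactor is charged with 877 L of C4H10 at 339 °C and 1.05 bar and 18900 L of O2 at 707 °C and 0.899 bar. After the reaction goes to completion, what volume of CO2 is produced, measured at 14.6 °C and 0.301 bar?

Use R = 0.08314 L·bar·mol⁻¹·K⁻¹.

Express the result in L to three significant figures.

5750 L

n(C4H10) = PV/RT = (1.05 × 877) / (0.08314 × 612.15) = 18.09 mol
n(O2) = PV/RT = (0.899 × 18900) / (0.08314 × 980.15) = 208.5 mol
For 18.09 mol C4H10, stoichiometry requires (13/2) × 18.09 = 117.6 mol O2; 208.5 mol is available, so C4H10 is limiting.
n(CO2) = (8/2) × 18.09 = 72.36 mol
V(CO2) = nRT/P = 72.36 × 0.08314 × 287.75 / 0.301 = 5751 L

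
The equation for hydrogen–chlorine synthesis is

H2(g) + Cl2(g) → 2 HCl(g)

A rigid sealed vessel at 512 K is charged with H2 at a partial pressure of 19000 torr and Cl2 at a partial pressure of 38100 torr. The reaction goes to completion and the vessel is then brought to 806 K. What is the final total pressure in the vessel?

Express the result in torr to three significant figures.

89900 torr

With V and T fixed, P_i ∝ n_i, so the mole ratios apply directly to partial pressures at 512 K.
P(Cl2) required for 19000 torr of H2 = (1/1) × 19000 = 19000 torr; available 38100 torr, so H2 is limiting.
P(Cl2) remaining = 38100 − (1/1) × 19000 = 19100 torr
P(gaseous products) = (2)/1 × 19000 = 38000 torr
P_total at 512 K = 19100 + 38000 = 57100 torr
Scaling to 806 K: P = 57100 × 806/512 = 89890 torr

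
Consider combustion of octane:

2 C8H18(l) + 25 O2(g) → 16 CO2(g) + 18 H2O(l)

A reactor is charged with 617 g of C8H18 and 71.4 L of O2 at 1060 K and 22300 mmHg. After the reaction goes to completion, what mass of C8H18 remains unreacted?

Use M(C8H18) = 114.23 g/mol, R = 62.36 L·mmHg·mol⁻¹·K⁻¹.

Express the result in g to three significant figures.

n(C8H18) = 617 / 114.23 = 5.401 mol
n(O2) = PV/RT = (22300 × 71.4) / (62.36 × 1060) = 24.09 mol
For 5.401 mol C8H18, stoichiometry requires (25/2) × 5.401 = 67.51 mol O2; 24.09 mol is available, so O2 is limiting.
n(C8H18) consumed = (2/25) × 24.09 = 1.927 mol; remaining = 5.401 − 1.927 = 3.474 mol
m(C8H18) = 3.474 × 114.23 = 396.8 g

397 g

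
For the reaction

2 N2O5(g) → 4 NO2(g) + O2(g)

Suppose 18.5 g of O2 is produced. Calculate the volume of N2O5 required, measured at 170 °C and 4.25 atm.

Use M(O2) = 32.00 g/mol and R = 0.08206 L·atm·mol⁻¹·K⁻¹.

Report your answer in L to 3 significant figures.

n(O2) = 18.50 / 32.00 = 0.5781 mol
n(N2O5) = (2/1) × 0.5781 = 1.156 mol
V = nRT/P = 1.156 × 0.08206 × 443.15 / 4.25 = 9.891 L

9.89 L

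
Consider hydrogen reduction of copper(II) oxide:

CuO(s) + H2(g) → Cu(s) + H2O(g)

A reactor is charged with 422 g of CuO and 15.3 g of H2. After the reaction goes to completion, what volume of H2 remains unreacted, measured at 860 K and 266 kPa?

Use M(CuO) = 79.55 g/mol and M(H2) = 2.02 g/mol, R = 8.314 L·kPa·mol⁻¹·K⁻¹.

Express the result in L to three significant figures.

n(CuO) = 422 / 79.55 = 5.305 mol
n(H2) = 15.3 / 2.02 = 7.574 mol
For 5.305 mol CuO, stoichiometry requires (1/1) × 5.305 = 5.305 mol H2; 7.574 mol is available, so CuO is limiting.
n(H2) consumed = (1/1) × 5.305 = 5.305 mol; remaining = 7.574 − 5.305 = 2.269 mol
V(H2) = nRT/P = 2.269 × 8.314 × 860 / 266 = 60.99 L

61.0 L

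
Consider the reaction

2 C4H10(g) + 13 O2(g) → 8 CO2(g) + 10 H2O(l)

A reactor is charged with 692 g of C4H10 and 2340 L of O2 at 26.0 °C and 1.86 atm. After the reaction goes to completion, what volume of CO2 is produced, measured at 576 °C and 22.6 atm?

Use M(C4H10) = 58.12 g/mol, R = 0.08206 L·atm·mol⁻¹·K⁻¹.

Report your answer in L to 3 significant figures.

147 L

n(C4H10) = 692 / 58.12 = 11.91 mol
n(O2) = PV/RT = (1.86 × 2340) / (0.08206 × 299.15) = 177.3 mol
For 11.91 mol C4H10, stoichiometry requires (13/2) × 11.91 = 77.42 mol O2; 177.3 mol is available, so C4H10 is limiting.
n(CO2) = (8/2) × 11.91 = 47.64 mol
V(CO2) = nRT/P = 47.64 × 0.08206 × 849.15 / 22.6 = 146.9 L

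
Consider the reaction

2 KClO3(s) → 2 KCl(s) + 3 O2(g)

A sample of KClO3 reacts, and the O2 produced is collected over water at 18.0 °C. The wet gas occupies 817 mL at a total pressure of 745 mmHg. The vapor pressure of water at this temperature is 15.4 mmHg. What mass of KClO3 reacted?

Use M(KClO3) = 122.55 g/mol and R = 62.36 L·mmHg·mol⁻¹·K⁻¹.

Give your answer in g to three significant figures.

2.68 g

P(O2) = 745 − 15.4 = 729.6 mmHg
n(O2) = PV/RT = (729.6 × 0.8170) / (62.36 × 291.15) = 0.03283 mol
n(KClO3) = (2/3) × 0.03283 = 0.02189 mol
m(KClO3) = 0.02189 × 122.55 = 2.683 g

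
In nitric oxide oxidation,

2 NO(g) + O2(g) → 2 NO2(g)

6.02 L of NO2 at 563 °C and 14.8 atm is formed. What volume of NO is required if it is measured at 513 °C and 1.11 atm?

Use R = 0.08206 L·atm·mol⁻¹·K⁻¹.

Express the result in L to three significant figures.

n(NO2) = PV/RT = (14.8 × 6.02) / (0.08206 × 836.15) = 1.299 mol
n(NO) = (2/2) × 1.299 = 1.299 mol
V = nRT/P = 1.299 × 0.08206 × 786.15 / 1.11 = 75.50 L

75.5 L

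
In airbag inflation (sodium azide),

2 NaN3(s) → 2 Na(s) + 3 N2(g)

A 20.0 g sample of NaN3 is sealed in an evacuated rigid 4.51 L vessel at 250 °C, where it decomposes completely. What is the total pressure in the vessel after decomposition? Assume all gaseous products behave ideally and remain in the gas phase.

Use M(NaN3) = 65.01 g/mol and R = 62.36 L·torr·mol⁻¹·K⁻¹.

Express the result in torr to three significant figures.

n(NaN3) = 20.0 / 65.01 = 0.3076 mol
n(gas produced) = (3/2) × 0.3076 = 0.4614 mol
P = nRT/V = 0.4614 × 62.36 × 523.15 / 4.51 = 3338 torr

3340 torr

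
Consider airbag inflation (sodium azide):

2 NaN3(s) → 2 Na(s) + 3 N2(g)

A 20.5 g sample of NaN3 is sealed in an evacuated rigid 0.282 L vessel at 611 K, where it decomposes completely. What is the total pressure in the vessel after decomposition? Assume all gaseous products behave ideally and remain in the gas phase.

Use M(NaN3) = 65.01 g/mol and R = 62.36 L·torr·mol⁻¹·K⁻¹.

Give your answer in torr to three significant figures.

63900 torr

n(NaN3) = 20.5 / 65.01 = 0.3153 mol
n(gas produced) = (3/2) × 0.3153 = 0.4730 mol
P = nRT/V = 0.4730 × 62.36 × 611 / 0.282 = 63910 torr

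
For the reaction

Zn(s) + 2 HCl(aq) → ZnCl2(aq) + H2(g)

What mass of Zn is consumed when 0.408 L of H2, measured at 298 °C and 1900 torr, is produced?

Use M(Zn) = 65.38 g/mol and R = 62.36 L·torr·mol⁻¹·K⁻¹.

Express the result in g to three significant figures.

n(H2) = PV/RT = (1900 × 0.408) / (62.36 × 571.15) = 0.02176 mol
n(Zn) = (1/1) × 0.02176 = 0.02176 mol
m(Zn) = 0.02176 × 65.38 = 1.423 g

1.42 g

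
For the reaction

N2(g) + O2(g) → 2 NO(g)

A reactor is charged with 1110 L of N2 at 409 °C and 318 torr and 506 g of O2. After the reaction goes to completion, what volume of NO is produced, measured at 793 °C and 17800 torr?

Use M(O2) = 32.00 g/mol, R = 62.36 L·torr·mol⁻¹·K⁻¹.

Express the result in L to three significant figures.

n(N2) = PV/RT = (318 × 1110) / (62.36 × 682.15) = 8.298 mol
n(O2) = 506 / 32.00 = 15.81 mol
For 8.298 mol N2, stoichiometry requires (1/1) × 8.298 = 8.298 mol O2; 15.81 mol is available, so N2 is limiting.
n(NO) = (2/1) × 8.298 = 16.60 mol
V(NO) = nRT/P = 16.60 × 62.36 × 1066.15 / 17800 = 62.00 L

62.0 L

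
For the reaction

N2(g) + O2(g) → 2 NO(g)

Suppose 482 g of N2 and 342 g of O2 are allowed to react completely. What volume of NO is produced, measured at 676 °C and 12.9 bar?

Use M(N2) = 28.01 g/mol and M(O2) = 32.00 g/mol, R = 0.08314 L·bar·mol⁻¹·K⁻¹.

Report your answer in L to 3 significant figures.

131 L

n(N2) = 482 / 28.01 = 17.21 mol
n(O2) = 342 / 32.00 = 10.69 mol
For 17.21 mol N2, stoichiometry requires (1/1) × 17.21 = 17.21 mol O2; 10.69 mol is available, so O2 is limiting.
n(NO) = (2/1) × 10.69 = 21.38 mol
V(NO) = nRT/P = 21.38 × 0.08314 × 949.15 / 12.9 = 130.8 L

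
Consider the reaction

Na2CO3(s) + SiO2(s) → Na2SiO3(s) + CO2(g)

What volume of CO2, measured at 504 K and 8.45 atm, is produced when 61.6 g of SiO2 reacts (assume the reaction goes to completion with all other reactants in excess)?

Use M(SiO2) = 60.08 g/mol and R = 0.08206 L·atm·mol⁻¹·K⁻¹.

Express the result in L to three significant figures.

5.02 L

n(SiO2) = 61.60 / 60.08 = 1.025 mol
n(CO2) = (1/1) × 1.025 = 1.025 mol
V = nRT/P = 1.025 × 0.08206 × 504 / 8.45 = 5.017 L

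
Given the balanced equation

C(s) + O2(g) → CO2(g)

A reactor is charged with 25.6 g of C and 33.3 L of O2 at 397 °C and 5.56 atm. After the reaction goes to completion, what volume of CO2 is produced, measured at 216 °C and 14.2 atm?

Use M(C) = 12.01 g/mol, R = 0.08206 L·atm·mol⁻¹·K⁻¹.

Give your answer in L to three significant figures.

n(C) = 25.6 / 12.01 = 2.132 mol
n(O2) = PV/RT = (5.56 × 33.3) / (0.08206 × 670.15) = 3.367 mol
For 2.132 mol C, stoichiometry requires (1/1) × 2.132 = 2.132 mol O2; 3.367 mol is available, so C is limiting.
n(CO2) = (1/1) × 2.132 = 2.132 mol
V(CO2) = nRT/P = 2.132 × 0.08206 × 489.15 / 14.2 = 6.027 L

6.03 L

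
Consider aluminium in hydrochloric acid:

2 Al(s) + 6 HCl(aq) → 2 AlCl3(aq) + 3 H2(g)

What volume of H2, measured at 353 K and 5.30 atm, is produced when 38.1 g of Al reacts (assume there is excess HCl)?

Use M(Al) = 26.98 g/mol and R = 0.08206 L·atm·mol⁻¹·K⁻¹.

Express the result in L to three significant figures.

11.6 L

n(Al) = 38.10 / 26.98 = 1.412 mol
n(H2) = (3/2) × 1.412 = 2.118 mol
V = nRT/P = 2.118 × 0.08206 × 353 / 5.30 = 11.58 L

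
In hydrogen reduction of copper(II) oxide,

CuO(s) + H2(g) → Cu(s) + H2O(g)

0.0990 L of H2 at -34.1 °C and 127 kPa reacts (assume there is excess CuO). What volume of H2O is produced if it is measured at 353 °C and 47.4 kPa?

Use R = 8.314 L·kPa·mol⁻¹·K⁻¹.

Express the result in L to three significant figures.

0.695 L

n(H2) = PV/RT = (127 × 0.0990) / (8.314 × 239.05) = 0.006326 mol
n(H2O) = (1/1) × 0.006326 = 0.006326 mol
V = nRT/P = 0.006326 × 8.314 × 626.15 / 47.4 = 0.6948 L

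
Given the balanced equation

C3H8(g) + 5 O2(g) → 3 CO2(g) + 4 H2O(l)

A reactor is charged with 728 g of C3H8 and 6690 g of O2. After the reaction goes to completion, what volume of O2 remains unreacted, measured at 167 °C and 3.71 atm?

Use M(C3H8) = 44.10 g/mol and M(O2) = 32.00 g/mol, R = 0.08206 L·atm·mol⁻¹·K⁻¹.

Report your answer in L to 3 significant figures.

n(C3H8) = 728 / 44.10 = 16.51 mol
n(O2) = 6690 / 32.00 = 209.1 mol
For 16.51 mol C3H8, stoichiometry requires (5/1) × 16.51 = 82.55 mol O2; 209.1 mol is available, so C3H8 is limiting.
n(O2) consumed = (5/1) × 16.51 = 82.55 mol; remaining = 209.1 − 82.55 = 126.5 mol
V(O2) = nRT/P = 126.5 × 0.08206 × 440.15 / 3.71 = 1232 L

1230 L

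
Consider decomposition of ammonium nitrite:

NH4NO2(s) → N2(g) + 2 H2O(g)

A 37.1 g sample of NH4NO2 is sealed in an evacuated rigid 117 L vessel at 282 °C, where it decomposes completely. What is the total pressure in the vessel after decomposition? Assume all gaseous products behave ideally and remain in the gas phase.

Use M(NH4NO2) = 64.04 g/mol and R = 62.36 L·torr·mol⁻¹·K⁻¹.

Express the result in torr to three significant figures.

n(NH4NO2) = 37.1 / 64.04 = 0.5793 mol
n(gas produced) = (3/1) × 0.5793 = 1.738 mol
P = nRT/V = 1.738 × 62.36 × 555.15 / 117 = 514.3 torr

514 torr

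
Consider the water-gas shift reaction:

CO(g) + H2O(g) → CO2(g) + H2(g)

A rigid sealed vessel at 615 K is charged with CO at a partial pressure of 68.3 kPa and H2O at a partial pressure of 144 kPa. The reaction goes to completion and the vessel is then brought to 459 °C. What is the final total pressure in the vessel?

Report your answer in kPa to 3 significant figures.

253 kPa

Because the vessel is rigid and T is held at 615 K, work the stoichiometry in partial pressures (P_i = n_iRT/V).
P(H2O) required for 68.3 kPa of CO = (1/1) × 68.3 = 68.30 kPa; available 144 kPa, so CO is limiting.
P(H2O) remaining = 144 − (1/1) × 68.3 = 75.70 kPa
P(gaseous products) = (1+1)/1 × 68.3 = 136.6 kPa
P_total at 615 K = 75.70 + 136.6 = 212.3 kPa
Scaling to 459 °C: P = 212.3 × 732.15/615 = 252.7 kPa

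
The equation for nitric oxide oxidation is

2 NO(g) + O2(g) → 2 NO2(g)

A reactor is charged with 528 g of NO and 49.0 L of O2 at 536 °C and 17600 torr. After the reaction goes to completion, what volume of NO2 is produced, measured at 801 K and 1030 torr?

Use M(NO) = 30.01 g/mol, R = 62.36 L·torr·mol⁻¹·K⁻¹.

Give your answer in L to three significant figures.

853 L

n(NO) = 528 / 30.01 = 17.59 mol
n(O2) = PV/RT = (17600 × 49.0) / (62.36 × 809.15) = 17.09 mol
For 17.59 mol NO, stoichiometry requires (1/2) × 17.59 = 8.795 mol O2; 17.09 mol is available, so NO is limiting.
n(NO2) = (2/2) × 17.59 = 17.59 mol
V(NO2) = nRT/P = 17.59 × 62.36 × 801 / 1030 = 853.0 L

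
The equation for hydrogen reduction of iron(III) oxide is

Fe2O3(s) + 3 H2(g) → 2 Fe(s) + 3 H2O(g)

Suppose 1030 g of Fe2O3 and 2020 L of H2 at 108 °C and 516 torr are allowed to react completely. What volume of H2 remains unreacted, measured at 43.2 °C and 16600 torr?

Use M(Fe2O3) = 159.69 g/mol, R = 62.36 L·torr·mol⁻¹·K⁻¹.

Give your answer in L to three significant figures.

n(Fe2O3) = 1030 / 159.69 = 6.450 mol
n(H2) = PV/RT = (516 × 2020) / (62.36 × 381.15) = 43.85 mol
For 6.450 mol Fe2O3, stoichiometry requires (3/1) × 6.450 = 19.35 mol H2; 43.85 mol is available, so Fe2O3 is limiting.
n(H2) consumed = (3/1) × 6.450 = 19.35 mol; remaining = 43.85 − 19.35 = 24.50 mol
V(H2) = nRT/P = 24.50 × 62.36 × 316.35 / 16600 = 29.12 L

29.1 L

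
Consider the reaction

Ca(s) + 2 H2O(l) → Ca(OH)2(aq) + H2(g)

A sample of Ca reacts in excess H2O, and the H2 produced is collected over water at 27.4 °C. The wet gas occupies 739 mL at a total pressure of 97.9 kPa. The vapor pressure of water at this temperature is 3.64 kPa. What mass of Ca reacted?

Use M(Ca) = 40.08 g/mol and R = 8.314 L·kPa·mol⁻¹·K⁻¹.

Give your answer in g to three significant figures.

P(H2) = 97.9 − 3.64 = 94.26 kPa
n(H2) = PV/RT = (94.26 × 0.7390) / (8.314 × 300.55) = 0.02788 mol
n(Ca) = (1/1) × 0.02788 = 0.02788 mol
m(Ca) = 0.02788 × 40.08 = 1.117 g

1.12 g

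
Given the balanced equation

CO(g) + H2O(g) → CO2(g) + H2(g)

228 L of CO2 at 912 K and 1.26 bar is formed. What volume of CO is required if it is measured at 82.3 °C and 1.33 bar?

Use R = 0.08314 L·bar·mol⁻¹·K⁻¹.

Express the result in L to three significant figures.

84.2 L

n(CO2) = PV/RT = (1.26 × 228) / (0.08314 × 912) = 3.789 mol
n(CO) = (1/1) × 3.789 = 3.789 mol
V = nRT/P = 3.789 × 0.08314 × 355.45 / 1.33 = 84.19 L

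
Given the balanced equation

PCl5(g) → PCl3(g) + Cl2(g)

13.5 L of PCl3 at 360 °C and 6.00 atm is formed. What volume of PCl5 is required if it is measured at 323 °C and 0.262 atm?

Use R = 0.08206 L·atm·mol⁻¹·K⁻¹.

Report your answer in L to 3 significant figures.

291 L

n(PCl3) = PV/RT = (6.00 × 13.5) / (0.08206 × 633.15) = 1.559 mol
n(PCl5) = (1/1) × 1.559 = 1.559 mol
V = nRT/P = 1.559 × 0.08206 × 596.15 / 0.262 = 291.1 L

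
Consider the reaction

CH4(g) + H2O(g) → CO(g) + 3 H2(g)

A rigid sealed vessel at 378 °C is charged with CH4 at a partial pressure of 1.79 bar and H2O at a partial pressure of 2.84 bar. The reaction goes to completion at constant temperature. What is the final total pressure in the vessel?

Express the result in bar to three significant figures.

At constant V, partial pressures at 378 °C are proportional to moles, so apply stoichiometry directly to pressures.
P(H2O) required for 1.79 bar of CH4 = (1/1) × 1.79 = 1.790 bar; available 2.84 bar, so CH4 is limiting.
P(H2O) remaining = 2.84 − (1/1) × 1.79 = 1.050 bar
P(gaseous products) = (1+3)/1 × 1.79 = 7.160 bar
P_total at 378 °C = 1.050 + 7.160 = 8.210 bar

8.21 bar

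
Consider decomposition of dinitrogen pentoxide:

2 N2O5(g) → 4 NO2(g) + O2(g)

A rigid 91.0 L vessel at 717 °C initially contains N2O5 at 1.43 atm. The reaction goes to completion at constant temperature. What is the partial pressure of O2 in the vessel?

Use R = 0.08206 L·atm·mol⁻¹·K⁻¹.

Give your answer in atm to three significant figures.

0.715 atm

n(N2O5)₀ = PV/RT = (1.43 × 91.0) / (0.08206 × 990.15) = 1.602 mol
n(O2) = (1/2) × 1.602 = 0.8010 mol
P(O2) = nRT/V = 0.8010 × 0.08206 × 990.15 / 91.0 = 0.7152 atm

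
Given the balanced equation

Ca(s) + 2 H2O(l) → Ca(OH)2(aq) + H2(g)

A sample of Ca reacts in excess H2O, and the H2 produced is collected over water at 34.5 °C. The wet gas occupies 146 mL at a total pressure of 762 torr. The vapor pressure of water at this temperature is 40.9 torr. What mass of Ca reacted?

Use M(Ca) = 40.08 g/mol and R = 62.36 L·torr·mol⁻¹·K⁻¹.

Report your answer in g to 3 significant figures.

P(H2) = 762 − 40.9 = 721.1 torr
n(H2) = PV/RT = (721.1 × 0.1460) / (62.36 × 307.65) = 0.005488 mol
n(Ca) = (1/1) × 0.005488 = 0.005488 mol
m(Ca) = 0.005488 × 40.08 = 0.2200 g

0.220 g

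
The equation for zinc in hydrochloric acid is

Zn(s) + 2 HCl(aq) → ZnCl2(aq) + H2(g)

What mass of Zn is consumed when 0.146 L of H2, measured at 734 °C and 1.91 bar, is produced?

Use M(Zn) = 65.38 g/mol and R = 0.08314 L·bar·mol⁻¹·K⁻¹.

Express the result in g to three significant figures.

n(H2) = PV/RT = (1.91 × 0.146) / (0.08314 × 1007.15) = 0.003330 mol
n(Zn) = (1/1) × 0.003330 = 0.003330 mol
m(Zn) = 0.003330 × 65.38 = 0.2177 g

0.218 g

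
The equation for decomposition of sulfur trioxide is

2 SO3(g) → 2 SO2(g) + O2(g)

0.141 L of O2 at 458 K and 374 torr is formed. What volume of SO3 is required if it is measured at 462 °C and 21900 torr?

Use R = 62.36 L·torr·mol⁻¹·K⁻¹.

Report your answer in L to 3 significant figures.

n(O2) = PV/RT = (374 × 0.141) / (62.36 × 458) = 0.001846 mol
n(SO3) = (2/1) × 0.001846 = 0.003692 mol
V = nRT/P = 0.003692 × 62.36 × 735.15 / 21900 = 0.007729 L

0.00773 L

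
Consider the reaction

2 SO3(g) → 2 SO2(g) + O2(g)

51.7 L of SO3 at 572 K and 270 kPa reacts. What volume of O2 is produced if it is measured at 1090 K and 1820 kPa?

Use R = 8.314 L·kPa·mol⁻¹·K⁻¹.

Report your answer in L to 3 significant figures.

7.31 L

n(SO3) = PV/RT = (270 × 51.7) / (8.314 × 572) = 2.935 mol
n(O2) = (1/2) × 2.935 = 1.468 mol
V = nRT/P = 1.468 × 8.314 × 1090 / 1820 = 7.310 L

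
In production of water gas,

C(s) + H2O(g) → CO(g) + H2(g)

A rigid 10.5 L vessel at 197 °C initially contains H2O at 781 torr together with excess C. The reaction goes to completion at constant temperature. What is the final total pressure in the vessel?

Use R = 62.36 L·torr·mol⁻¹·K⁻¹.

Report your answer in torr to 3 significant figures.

1560 torr

Rigid vessel, constant T ⇒ P scales with total gas moles (1 → 2).
P_final = (2/1) × 781 = 1562 torr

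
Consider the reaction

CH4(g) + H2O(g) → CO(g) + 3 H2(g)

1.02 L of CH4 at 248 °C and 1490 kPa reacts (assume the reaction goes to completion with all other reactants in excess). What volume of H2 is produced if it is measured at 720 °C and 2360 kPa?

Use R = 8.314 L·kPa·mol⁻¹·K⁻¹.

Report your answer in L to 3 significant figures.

n(CH4) = PV/RT = (1490 × 1.02) / (8.314 × 521.15) = 0.3508 mol
n(H2) = (3/1) × 0.3508 = 1.052 mol
V = nRT/P = 1.052 × 8.314 × 993.15 / 2360 = 3.681 L

3.68 L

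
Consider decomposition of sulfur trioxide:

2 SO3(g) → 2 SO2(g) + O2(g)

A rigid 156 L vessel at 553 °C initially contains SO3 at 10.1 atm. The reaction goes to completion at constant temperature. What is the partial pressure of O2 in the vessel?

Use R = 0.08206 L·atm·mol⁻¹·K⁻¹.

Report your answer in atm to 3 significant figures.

5.05 atm

n(SO3)₀ = PV/RT = (10.1 × 156) / (0.08206 × 826.15) = 23.24 mol
n(O2) = (1/2) × 23.24 = 11.62 mol
P(O2) = nRT/V = 11.62 × 0.08206 × 826.15 / 156 = 5.050 atm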